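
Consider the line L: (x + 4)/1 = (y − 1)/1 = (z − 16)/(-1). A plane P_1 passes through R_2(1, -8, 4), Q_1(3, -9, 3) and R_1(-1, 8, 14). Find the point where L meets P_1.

L has direction (1, 1, -1) through (-4, 1, 16).
R_2Q_1 = (2, -1, -1), R_2R_1 = (-2, 16, 10); a normal to P_1 is R_2Q_1 × R_2R_1 = (6, -18, 30).
Using R_2: P_1 has equation 6x - 18y + 30z = 270.
Substitute r = (-4, 1, 16) + t(1, 1, -1) into the plane: 438 + (-42)t = 270, so t = 4.
Intersection: (-4, 1, 16) + 4·(1, 1, -1) = (0, 5, 12).

(0, 5, 12)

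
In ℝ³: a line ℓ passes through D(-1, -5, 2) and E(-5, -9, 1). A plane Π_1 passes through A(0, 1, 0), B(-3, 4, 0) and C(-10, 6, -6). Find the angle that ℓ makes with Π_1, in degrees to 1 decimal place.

A direction vector for ℓ is E − D = (-4, -4, -1).
AB = (-3, 3, 0), AC = (-10, 5, -6); a normal to Π_1 is AB × AC = (-18, -18, 15).
Using A: Π_1 has equation -18x - 18y + 15z = -18.
sin θ = |n·v| / (|n||v|) = |129| / (√873 · √33) = 0.76002.
θ ≈ 49.5°.

49.5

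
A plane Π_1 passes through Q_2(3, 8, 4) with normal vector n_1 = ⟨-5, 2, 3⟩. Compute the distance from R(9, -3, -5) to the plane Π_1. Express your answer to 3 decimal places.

12.815

Π_1: n_1·r = n_1·Q_2 gives -5x + 2y + 3z = 13.
n·R − d = (-5)·(9) + (2)·(-3) + (3)·(-5) − 13 = -79; |n| = √38.
Distance = |-79| / √38 = 79/√38 ≈ 12.815.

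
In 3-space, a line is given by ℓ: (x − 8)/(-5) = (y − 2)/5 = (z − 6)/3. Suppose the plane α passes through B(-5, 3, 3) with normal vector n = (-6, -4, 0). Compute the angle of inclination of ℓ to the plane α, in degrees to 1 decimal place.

ℓ has direction (-5, 5, 3) through (8, 2, 6).
α: n·r = n·B gives -6x - 4y = 18.
sin θ = |n·v| / (|n||v|) = |10| / (√52 · √59) = 0.18054.
θ ≈ 10.4°.

10.4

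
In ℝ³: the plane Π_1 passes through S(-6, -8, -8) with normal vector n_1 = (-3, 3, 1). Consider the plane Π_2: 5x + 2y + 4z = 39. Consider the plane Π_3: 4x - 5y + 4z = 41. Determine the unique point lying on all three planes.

(5, -1, 4)

Π_1: n_1·r = n_1·S gives -3x + 3y + z = -14.
Solving the 3×3 linear system -3x + 3y + z = -14, 5x + 2y + 4z = 39, 4x - 5y + 4z = 41 (e.g. by elimination or Cramer's rule, determinant = -129) gives (5, -1, 4).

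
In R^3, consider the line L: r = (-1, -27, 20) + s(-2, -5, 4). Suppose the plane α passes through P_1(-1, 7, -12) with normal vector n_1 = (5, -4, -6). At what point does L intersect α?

(7, -7, 4)

α: n_1·r = n_1·P_1 gives 5x - 4y - 6z = 39.
Substitute r = (-1, -27, 20) + t(-2, -5, 4) into the plane: -17 + (-14)t = 39, so t = -4.
Intersection: (-1, -27, 20) + (-4)·(-2, -5, 4) = (7, -7, 4).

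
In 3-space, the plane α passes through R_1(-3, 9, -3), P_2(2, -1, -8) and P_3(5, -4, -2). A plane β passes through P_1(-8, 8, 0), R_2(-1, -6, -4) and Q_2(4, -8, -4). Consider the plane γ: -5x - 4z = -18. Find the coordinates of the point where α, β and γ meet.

R_1P_2 = (5, -10, -5), R_1P_3 = (8, -13, 1); a normal to α is R_1P_2 × R_1P_3 = (-75, -45, 15).
Using R_1: α has equation -75x - 45y + 15z = -225.
P_1R_2 = (7, -14, -4), P_1Q_2 = (12, -16, -4); a normal to β is P_1R_2 × P_1Q_2 = (-8, -20, 56).
Using P_1: β has equation -8x - 20y + 56z = -96.
Solving the 3×3 linear system -75x - 45y + 15z = -225, -8x - 20y + 56z = -96, -5x - 4z = -18 (e.g. by elimination or Cramer's rule, determinant = 6540) gives (6, -6, -3).

(6, -6, -3)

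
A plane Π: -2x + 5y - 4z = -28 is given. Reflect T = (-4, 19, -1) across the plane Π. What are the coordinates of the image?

(8, -11, 23)

λ = (n·T − d)/|n|² = (107 − (-28))/45 = 3.
Reflection = T − 2λn = (-4, 19, -1) − 6·(-2, 5, -4) = (8, -11, 23).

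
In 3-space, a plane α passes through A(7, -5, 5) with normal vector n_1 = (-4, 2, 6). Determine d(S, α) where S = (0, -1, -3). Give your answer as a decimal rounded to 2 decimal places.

α: n_1·r = n_1·A gives -4x + 2y + 6z = -8.
n·S − d = (-4)·(0) + (2)·(-1) + (6)·(-3) − (-8) = -12; |n| = √56.
Distance = |-12| / √56 = 12/√56 ≈ 1.60.

1.60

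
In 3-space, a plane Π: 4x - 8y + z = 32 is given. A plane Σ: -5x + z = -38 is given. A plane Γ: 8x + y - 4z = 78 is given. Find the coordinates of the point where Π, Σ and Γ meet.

Solving the 3×3 linear system 4x - 8y + z = 32, -5x + z = -38, 8x + y - 4z = 78 (e.g. by elimination or Cramer's rule, determinant = 87) gives (6, -2, -8).

(6, -2, -8)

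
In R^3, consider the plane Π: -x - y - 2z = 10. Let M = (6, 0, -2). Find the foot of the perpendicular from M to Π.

Foot = M − λn with λ = (n·M − d)/|n|² = (-2 − 10)/6 = -2.
Foot = (6, 0, -2) − (-2)·(-1, -1, -2) = (4, -2, -6).

(4, -2, -6)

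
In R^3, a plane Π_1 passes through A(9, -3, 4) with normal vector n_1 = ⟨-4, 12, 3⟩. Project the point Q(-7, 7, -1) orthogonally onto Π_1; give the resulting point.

(-3, -5, -4)

Π_1: n_1·r = n_1·A gives -4x + 12y + 3z = -60.
Foot = Q − λn with λ = (n·Q − d)/|n|² = (109 − (-60))/169 = 1.
Foot = (-7, 7, -1) − 1·(-4, 12, 3) = (-3, -5, -4).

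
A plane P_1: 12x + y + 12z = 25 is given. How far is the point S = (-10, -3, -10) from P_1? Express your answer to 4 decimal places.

15.7647

n·S − d = (12)·(-10) + (1)·(-3) + (12)·(-10) − 25 = -268; |n| = √289.
Distance = |-268| / √289 = 268/√289 ≈ 15.7647.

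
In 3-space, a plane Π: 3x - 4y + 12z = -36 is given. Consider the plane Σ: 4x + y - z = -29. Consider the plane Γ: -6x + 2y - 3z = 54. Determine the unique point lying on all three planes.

Solving the 3×3 linear system 3x - 4y + 12z = -36, 4x + y - z = -29, -6x + 2y - 3z = 54 (e.g. by elimination or Cramer's rule, determinant = 93) gives (-8, 3, 0).

(-8, 3, 0)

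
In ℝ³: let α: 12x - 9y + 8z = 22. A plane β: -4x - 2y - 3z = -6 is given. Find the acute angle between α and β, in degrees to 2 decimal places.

53.85

cos θ = |n₁·n₂| / (|n₁||n₂|) = |-54| / (√289 · √29).
θ = arccos(0.58986) ≈ 53.85°.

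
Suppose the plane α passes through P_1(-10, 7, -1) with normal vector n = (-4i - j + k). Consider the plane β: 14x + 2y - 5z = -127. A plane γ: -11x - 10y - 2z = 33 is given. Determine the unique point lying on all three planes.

(-7, 3, 7)

α: n·r = n·P_1 gives -4x - y + z = 32.
Solving the 3×3 linear system -4x - y + z = 32, 14x + 2y - 5z = -127, -11x - 10y - 2z = 33 (e.g. by elimination or Cramer's rule, determinant = 15) gives (-7, 3, 7).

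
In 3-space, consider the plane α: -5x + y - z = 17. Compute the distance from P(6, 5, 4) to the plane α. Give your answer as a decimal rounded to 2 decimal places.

8.85

n·P − d = (-5)·(6) + (1)·(5) + (-1)·(4) − 17 = -46; |n| = √27.
Distance = |-46| / √27 = 46/√27 ≈ 8.85.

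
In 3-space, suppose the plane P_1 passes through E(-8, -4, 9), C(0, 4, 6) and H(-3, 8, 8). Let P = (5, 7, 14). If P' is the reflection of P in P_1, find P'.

EC = (8, 8, -3), EH = (5, 12, -1); a normal to P_1 is EC × EH = (28, -7, 56).
Using E: P_1 has equation 28x - 7y + 56z = 308.
λ = (n·P − d)/|n|² = (875 − 308)/3969 = 1/7.
Reflection = P − 2λn = (5, 7, 14) − (2/7)·(28, -7, 56) = (-3, 9, -2).

(-3, 9, -2)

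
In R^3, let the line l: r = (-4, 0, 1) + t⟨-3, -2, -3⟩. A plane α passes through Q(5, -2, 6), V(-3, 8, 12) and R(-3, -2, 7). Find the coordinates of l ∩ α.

QV = (-8, 10, 6), QR = (-8, 0, 1); a normal to α is QV × QR = (10, -40, 80).
Using Q: α has equation 10x - 40y + 80z = 610.
Substitute r = (-4, 0, 1) + t(-3, -2, -3) into the plane: 40 + (-190)t = 610, so t = -3.
Intersection: (-4, 0, 1) + (-3)·(-3, -2, -3) = (5, 6, 10).

(5, 6, 10)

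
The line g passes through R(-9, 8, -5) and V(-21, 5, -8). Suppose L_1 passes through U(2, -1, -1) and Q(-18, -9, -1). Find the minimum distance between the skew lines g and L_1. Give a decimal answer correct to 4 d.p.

8.9222

A direction vector for g is V − R = (-12, -3, -3).
A direction vector for L_1 is Q − U = (-20, -8, 0).
Common perpendicular direction n = (-12, -3, -3) × (-20, -8, 0) = (-24, 60, 36).
With w = (2, -1, -1) − (-9, 8, -5) = (11, -9, 4), w · n = -660.
Distance = |w · n| / |n| = |-660| / √5472 ≈ 8.9222.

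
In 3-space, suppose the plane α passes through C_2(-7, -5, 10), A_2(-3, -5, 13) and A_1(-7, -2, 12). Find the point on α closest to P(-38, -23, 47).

(-11, 1, 11)

C_2A_2 = (4, 0, 3), C_2A_1 = (0, 3, 2); a normal to α is C_2A_2 × C_2A_1 = (-9, -8, 12).
Using C_2: α has equation -9x - 8y + 12z = 223.
Foot = P − λn with λ = (n·P − d)/|n|² = (1090 − 223)/289 = 3.
Foot = (-38, -23, 47) − 3·(-9, -8, 12) = (-11, 1, 11).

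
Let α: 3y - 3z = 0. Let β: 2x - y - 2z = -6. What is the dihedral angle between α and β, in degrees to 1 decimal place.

76.4

cos θ = |n₁·n₂| / (|n₁||n₂|) = |3| / (√18 · √9).
θ = arccos(0.23570) ≈ 76.4°.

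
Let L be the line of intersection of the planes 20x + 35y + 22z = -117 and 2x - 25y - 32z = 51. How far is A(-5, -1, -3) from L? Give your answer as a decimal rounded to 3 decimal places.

1.830

Direction of L: (20, 35, 22) × (2, -25, -32) = (-570, 684, -570).
A point on L: solving the two plane equations with x = 2 gives (2, -7, 4).
Taking (2, -7, 4) on L with direction v = (-570, 684, -570): w = A − (2, -7, 4) = (-7, 6, -7), and w × v = (1368, 0, -1368).
Distance = |w × v| / |v| = √3742848 / √1117656 ≈ 1.830.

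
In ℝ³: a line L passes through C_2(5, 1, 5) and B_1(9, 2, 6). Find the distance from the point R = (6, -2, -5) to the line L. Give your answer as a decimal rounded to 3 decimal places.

10.271

A direction vector for L is B_1 − C_2 = (4, 1, 1).
Taking (5, 1, 5) on L with direction v = (4, 1, 1): w = R − (5, 1, 5) = (1, -3, -10), and w × v = (7, -41, 13).
Distance = |w × v| / |v| = √1899 / √18 ≈ 10.271.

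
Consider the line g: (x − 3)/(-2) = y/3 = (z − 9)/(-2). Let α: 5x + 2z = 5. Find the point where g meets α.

(-1, 6, 5)

g has direction (-2, 3, -2) through (3, 0, 9).
Substitute r = (3, 0, 9) + t(-2, 3, -2) into the plane: 33 + (-14)t = 5, so t = 2.
Intersection: (3, 0, 9) + 2·(-2, 3, -2) = (-1, 6, 5).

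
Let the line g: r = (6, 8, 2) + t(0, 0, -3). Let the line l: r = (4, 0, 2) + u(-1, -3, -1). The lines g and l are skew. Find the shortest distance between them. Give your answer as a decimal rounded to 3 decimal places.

0.632

Common perpendicular direction n = (0, 0, -3) × (-1, -3, -1) = (-9, 3, 0).
With w = (4, 0, 2) − (6, 8, 2) = (-2, -8, 0), w · n = -6.
Distance = |w · n| / |n| = |-6| / √90 ≈ 0.632.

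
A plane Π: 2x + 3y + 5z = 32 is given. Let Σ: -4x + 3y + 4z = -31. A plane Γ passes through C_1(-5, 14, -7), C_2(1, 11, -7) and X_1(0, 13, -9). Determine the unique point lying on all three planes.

C_1C_2 = (6, -3, 0), C_1X_1 = (5, -1, -2); a normal to Γ is C_1C_2 × C_1X_1 = (6, 12, 9).
Using C_1: Γ has equation 6x + 12y + 9z = 75.
Solving the 3×3 linear system 2x + 3y + 5z = 32, -4x + 3y + 4z = -31, 6x + 12y + 9z = 75 (e.g. by elimination or Cramer's rule, determinant = -192) gives (10, -1, 3).

(10, -1, 3)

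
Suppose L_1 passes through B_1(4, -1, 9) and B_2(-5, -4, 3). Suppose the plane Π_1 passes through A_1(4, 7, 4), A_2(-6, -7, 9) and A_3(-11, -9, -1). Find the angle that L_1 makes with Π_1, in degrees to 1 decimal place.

17.4

A direction vector for L_1 is B_2 − B_1 = (-9, -3, -6).
A_1A_2 = (-10, -14, 5), A_1A_3 = (-15, -16, -5); a normal to Π_1 is A_1A_2 × A_1A_3 = (150, -125, -50).
Using A_1: Π_1 has equation 150x - 125y - 50z = -475.
sin θ = |n·v| / (|n||v|) = |-675| / (√40625 · √126) = 0.29835.
θ ≈ 17.4°.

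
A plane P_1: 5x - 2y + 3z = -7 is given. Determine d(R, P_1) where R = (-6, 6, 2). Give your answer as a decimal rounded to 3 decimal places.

n·R − d = (5)·(-6) + (-2)·(6) + (3)·(2) − (-7) = -29; |n| = √38.
Distance = |-29| / √38 = 29/√38 ≈ 4.704.

4.704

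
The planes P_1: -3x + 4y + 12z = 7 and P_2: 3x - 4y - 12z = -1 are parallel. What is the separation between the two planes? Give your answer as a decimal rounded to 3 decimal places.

0.462

Rescale P_2 by 1/(-1): -3x + 4y + 12z = 1. Then distance = |7 − 1| / √169 ≈ 0.462.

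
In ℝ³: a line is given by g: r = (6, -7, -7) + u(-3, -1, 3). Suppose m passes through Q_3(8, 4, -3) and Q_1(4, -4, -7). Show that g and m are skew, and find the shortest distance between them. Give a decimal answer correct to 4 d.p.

3.0511

A direction vector for m is Q_1 − Q_3 = (-4, -8, -4).
Common perpendicular direction n = (-3, -1, 3) × (-4, -8, -4) = (28, -24, 20).
With w = (8, 4, -3) − (6, -7, -7) = (2, 11, 4), w · n = -128.
Since n ≠ 0 the lines are not parallel, and w · n = -128 ≠ 0 so they do not intersect; hence they are skew.
Distance = |w · n| / |n| = |-128| / √1760 ≈ 3.0511.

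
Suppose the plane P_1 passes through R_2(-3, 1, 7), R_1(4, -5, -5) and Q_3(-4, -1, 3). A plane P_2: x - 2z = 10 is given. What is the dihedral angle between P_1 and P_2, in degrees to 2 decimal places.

66.42

R_2R_1 = (7, -6, -12), R_2Q_3 = (-1, -2, -4); a normal to P_1 is R_2R_1 × R_2Q_3 = (0, 40, -20).
Using R_2: P_1 has equation 40y - 20z = -100.
cos θ = |n₁·n₂| / (|n₁||n₂|) = |40| / (√2000 · √5).
θ = arccos(0.40000) ≈ 66.42°.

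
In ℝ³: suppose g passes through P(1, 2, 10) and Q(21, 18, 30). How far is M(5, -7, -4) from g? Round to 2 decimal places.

A direction vector for g is Q − P = (20, 16, 20).
Taking (1, 2, 10) on g with direction v = (20, 16, 20): w = M − (1, 2, 10) = (4, -9, -14), and w × v = (44, -360, 244).
Distance = |w × v| / |v| = √191072 / √1056 ≈ 13.45.

13.45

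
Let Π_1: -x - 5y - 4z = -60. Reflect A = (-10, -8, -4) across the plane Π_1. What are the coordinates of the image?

λ = (n·A − d)/|n|² = (66 − (-60))/42 = 3.
Reflection = A − 2λn = (-10, -8, -4) − 6·(-1, -5, -4) = (-4, 22, 20).

(-4, 22, 20)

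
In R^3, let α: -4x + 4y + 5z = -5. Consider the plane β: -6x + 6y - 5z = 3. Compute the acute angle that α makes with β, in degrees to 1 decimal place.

72.0

cos θ = |n₁·n₂| / (|n₁||n₂|) = |23| / (√57 · √97).
θ = arccos(0.30932) ≈ 72.0°.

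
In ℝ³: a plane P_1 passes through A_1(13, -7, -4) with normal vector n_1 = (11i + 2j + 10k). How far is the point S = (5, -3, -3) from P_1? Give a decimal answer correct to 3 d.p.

4.667

P_1: n_1·r = n_1·A_1 gives 11x + 2y + 10z = 89.
n·S − d = (11)·(5) + (2)·(-3) + (10)·(-3) − 89 = -70; |n| = √225.
Distance = |-70| / √225 = 70/√225 ≈ 4.667.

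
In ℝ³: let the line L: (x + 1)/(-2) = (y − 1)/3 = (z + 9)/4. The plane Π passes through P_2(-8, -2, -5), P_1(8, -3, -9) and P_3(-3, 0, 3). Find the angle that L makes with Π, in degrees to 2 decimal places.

L has direction (-2, 3, 4) through (-1, 1, -9).
P_2P_1 = (16, -1, -4), P_2P_3 = (5, 2, 8); a normal to Π is P_2P_1 × P_2P_3 = (0, -148, 37).
Using P_2: Π has equation -148y + 37z = 111.
sin θ = |n·v| / (|n||v|) = |-296| / (√23273 · √29) = 0.36030.
θ ≈ 21.12°.

21.12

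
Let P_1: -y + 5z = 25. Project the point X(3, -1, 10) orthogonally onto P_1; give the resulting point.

Foot = X − λn with λ = (n·X − d)/|n|² = (51 − 25)/26 = 1.
Foot = (3, -1, 10) − 1·(0, -1, 5) = (3, 0, 5).

(3, 0, 5)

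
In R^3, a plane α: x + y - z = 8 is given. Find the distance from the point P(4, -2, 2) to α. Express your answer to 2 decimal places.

4.62

n·P − d = (1)·(4) + (1)·(-2) + (-1)·(2) − 8 = -8; |n| = √3.
Distance = |-8| / √3 = 8/√3 ≈ 4.62.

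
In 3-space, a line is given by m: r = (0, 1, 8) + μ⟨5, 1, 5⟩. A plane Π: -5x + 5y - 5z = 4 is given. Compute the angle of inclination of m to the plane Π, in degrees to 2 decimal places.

sin θ = |n·v| / (|n||v|) = |-45| / (√75 · √51) = 0.72761.
θ ≈ 46.69°.

46.69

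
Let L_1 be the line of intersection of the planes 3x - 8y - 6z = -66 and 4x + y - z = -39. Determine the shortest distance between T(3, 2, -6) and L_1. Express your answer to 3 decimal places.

Direction of L_1: (3, -8, -6) × (4, 1, -1) = (14, -21, 35).
A point on L_1: solving the two plane equations with x = -8 gives (-8, 0, 7).
Taking (-8, 0, 7) on L_1 with direction v = (14, -21, 35): w = T − (-8, 0, 7) = (11, 2, -13), and w × v = (-203, -567, -259).
Distance = |w × v| / |v| = √429779 / √1862 ≈ 15.193.

15.193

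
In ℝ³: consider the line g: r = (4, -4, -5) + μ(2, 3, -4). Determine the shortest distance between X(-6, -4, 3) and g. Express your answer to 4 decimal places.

Taking (4, -4, -5) on g with direction v = (2, 3, -4): w = X − (4, -4, -5) = (-10, 0, 8), and w × v = (-24, -24, -30).
Distance = |w × v| / |v| = √2052 / √29 ≈ 8.4118.

8.4118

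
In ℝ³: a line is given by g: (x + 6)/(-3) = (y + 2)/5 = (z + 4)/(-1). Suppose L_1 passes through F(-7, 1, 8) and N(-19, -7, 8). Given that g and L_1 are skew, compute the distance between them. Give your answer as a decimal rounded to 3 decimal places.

g has direction (-3, 5, -1) through (-6, -2, -4).
A direction vector for L_1 is N − F = (-12, -8, 0).
Common perpendicular direction n = (-3, 5, -1) × (-12, -8, 0) = (-8, 12, 84).
With w = (-7, 1, 8) − (-6, -2, -4) = (-1, 3, 12), w · n = 1052.
Distance = |w · n| / |n| = |1052| / √7264 ≈ 12.343.

12.343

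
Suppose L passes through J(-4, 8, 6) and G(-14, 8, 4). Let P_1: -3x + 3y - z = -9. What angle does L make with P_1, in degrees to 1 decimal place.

46.0

A direction vector for L is G − J = (-10, 0, -2).
sin θ = |n·v| / (|n||v|) = |32| / (√19 · √104) = 0.71987.
θ ≈ 46.0°.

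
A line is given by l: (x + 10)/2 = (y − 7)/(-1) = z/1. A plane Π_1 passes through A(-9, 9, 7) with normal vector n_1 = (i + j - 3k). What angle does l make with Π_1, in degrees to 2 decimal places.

l has direction (2, -1, 1) through (-10, 7, 0).
Π_1: n_1·r = n_1·A gives x + y - 3z = -21.
sin θ = |n·v| / (|n||v|) = |-2| / (√11 · √6) = 0.24618.
θ ≈ 14.25°.

14.25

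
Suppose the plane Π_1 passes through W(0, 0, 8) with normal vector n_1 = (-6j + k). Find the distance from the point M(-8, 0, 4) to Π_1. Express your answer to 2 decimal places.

0.66

Π_1: n_1·r = n_1·W gives -6y + z = 8.
n·M − d = (0)·(-8) + (-6)·(0) + (1)·(4) − 8 = -4; |n| = √37.
Distance = |-4| / √37 = 4/√37 ≈ 0.66.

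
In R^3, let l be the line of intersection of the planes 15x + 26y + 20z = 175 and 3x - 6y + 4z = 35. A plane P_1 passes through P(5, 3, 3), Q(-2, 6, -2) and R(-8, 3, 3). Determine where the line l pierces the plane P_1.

Direction of l: (15, 26, 20) × (3, -6, 4) = (224, 0, -168).
A point on l: solving the two plane equations with x = -11 gives (-11, 0, 17).
PQ = (-7, 3, -5), PR = (-13, 0, 0); a normal to P_1 is PQ × PR = (0, 65, 39).
Using P: P_1 has equation 65y + 39z = 312.
Substitute r = (-11, 0, 17) + t(224, 0, -168) into the plane: 663 + (-6552)t = 312, so t = 3/56.
Intersection: (-11, 0, 17) + (3/56)·(224, 0, -168) = (1, 0, 8).

(1, 0, 8)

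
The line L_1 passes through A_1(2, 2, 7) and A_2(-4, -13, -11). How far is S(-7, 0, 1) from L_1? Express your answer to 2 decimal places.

7.61

A direction vector for L_1 is A_2 − A_1 = (-6, -15, -18).
Taking (2, 2, 7) on L_1 with direction v = (-6, -15, -18): w = S − (2, 2, 7) = (-9, -2, -6), and w × v = (-54, -126, 123).
Distance = |w × v| / |v| = √33921 / √585 ≈ 7.61.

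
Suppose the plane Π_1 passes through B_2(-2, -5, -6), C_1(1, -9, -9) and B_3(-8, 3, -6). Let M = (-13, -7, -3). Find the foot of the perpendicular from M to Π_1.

B_2C_1 = (3, -4, -3), B_2B_3 = (-6, 8, 0); a normal to Π_1 is B_2C_1 × B_2B_3 = (24, 18, 0).
Using B_2: Π_1 has equation 24x + 18y = -138.
Foot = M − λn with λ = (n·M − d)/|n|² = (-438 − (-138))/900 = -1/3.
Foot = (-13, -7, -3) − (-1/3)·(24, 18, 0) = (-5, -1, -3).

(-5, -1, -3)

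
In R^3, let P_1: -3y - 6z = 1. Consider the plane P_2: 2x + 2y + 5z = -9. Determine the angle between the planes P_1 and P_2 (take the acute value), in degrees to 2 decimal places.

cos θ = |n₁·n₂| / (|n₁||n₂|) = |-36| / (√45 · √33).
θ = arccos(0.93420) ≈ 20.90°.

20.90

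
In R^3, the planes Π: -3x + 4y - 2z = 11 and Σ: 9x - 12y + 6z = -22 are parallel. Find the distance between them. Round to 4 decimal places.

0.6809

Rescale Σ by 1/(-3): -3x + 4y - 2z = 22/3. Then distance = |11 − (22/3)| / √29 ≈ 0.6809.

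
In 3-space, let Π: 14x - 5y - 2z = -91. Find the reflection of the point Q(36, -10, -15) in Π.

(-48, 20, -3)

λ = (n·Q − d)/|n|² = (584 − (-91))/225 = 3.
Reflection = Q − 2λn = (36, -10, -15) − 6·(14, -5, -2) = (-48, 20, -3).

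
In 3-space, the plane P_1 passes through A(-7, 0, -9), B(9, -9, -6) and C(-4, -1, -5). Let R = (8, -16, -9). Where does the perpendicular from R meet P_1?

AB = (16, -9, 3), AC = (3, -1, 4); a normal to P_1 is AB × AC = (-33, -55, 11).
Using A: P_1 has equation -33x - 55y + 11z = 132.
Foot = R − λn with λ = (n·R − d)/|n|² = (517 − 132)/4235 = 1/11.
Foot = (8, -16, -9) − (1/11)·(-33, -55, 11) = (11, -11, -10).

(11, -11, -10)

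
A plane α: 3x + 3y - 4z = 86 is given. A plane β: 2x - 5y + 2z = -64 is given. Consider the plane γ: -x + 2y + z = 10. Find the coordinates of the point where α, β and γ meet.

Solving the 3×3 linear system 3x + 3y - 4z = 86, 2x - 5y + 2z = -64, -x + 2y + z = 10 (e.g. by elimination or Cramer's rule, determinant = -35) gives (6, 12, -8).

(6, 12, -8)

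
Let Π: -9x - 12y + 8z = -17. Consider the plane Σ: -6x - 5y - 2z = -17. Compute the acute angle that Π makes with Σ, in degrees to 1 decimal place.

44.4

cos θ = |n₁·n₂| / (|n₁||n₂|) = |98| / (√289 · √65).
θ = arccos(0.71502) ≈ 44.4°.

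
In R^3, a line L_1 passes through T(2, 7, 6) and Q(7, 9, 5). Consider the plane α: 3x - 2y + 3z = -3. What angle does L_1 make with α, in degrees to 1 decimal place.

18.1

A direction vector for L_1 is Q − T = (5, 2, -1).
sin θ = |n·v| / (|n||v|) = |8| / (√22 · √30) = 0.31140.
θ ≈ 18.1°.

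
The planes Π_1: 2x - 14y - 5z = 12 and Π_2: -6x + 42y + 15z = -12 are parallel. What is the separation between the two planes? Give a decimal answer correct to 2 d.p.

0.53

Rescale Π_2 by 1/(-3): 2x - 14y - 5z = 4. Then distance = |12 − 4| / √225 ≈ 0.53.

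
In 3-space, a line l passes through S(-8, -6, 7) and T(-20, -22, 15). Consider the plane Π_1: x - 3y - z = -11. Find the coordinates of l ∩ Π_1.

(-2, 2, 3)

A direction vector for l is T − S = (-12, -16, 8).
Substitute r = (-8, -6, 7) + t(-12, -16, 8) into the plane: 3 + 28t = -11, so t = -1/2.
Intersection: (-8, -6, 7) + (-1/2)·(-12, -16, 8) = (-2, 2, 3).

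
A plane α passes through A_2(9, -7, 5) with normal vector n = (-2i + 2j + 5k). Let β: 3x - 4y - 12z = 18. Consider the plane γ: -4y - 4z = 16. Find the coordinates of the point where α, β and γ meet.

α: n·r = n·A_2 gives -2x + 2y + 5z = -7.
Solving the 3×3 linear system -2x + 2y + 5z = -7, 3x - 4y - 12z = 18, -4y - 4z = 16 (e.g. by elimination or Cramer's rule, determinant = 28) gives (-2, -3, -1).

(-2, -3, -1)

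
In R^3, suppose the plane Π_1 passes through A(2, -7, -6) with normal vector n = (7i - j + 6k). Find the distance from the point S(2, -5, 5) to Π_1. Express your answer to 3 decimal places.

Π_1: n·r = n·A gives 7x - y + 6z = -15.
n·S − d = (7)·(2) + (-1)·(-5) + (6)·(5) − (-15) = 64; |n| = √86.
Distance = |64| / √86 = 64/√86 ≈ 6.901.

6.901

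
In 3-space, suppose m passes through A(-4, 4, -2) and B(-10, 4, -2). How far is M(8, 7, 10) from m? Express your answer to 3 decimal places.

12.369

A direction vector for m is B − A = (-6, 0, 0).
Taking (-4, 4, -2) on m with direction v = (-6, 0, 0): w = M − (-4, 4, -2) = (12, 3, 12), and w × v = (0, -72, 18).
Distance = |w × v| / |v| = √5508 / √36 ≈ 12.369.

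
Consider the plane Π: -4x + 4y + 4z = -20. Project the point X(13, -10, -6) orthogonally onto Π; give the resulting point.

Foot = X − λn with λ = (n·X − d)/|n|² = (-116 − (-20))/48 = -2.
Foot = (13, -10, -6) − (-2)·(-4, 4, 4) = (5, -2, 2).

(5, -2, 2)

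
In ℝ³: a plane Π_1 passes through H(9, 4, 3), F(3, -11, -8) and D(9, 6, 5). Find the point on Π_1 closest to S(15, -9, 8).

(9, 0, -1)

HF = (-6, -15, -11), HD = (0, 2, 2); a normal to Π_1 is HF × HD = (-8, 12, -12).
Using H: Π_1 has equation -8x + 12y - 12z = -60.
Foot = S − λn with λ = (n·S − d)/|n|² = (-324 − (-60))/352 = -3/4.
Foot = (15, -9, 8) − (-3/4)·(-8, 12, -12) = (9, 0, -1).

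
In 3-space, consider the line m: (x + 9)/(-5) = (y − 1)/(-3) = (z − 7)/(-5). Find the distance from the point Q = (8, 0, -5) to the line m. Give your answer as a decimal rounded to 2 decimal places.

m has direction (-5, -3, -5) through (-9, 1, 7).
Taking (-9, 1, 7) on m with direction v = (-5, -3, -5): w = Q − (-9, 1, 7) = (17, -1, -12), and w × v = (-31, 145, -56).
Distance = |w × v| / |v| = √25122 / √59 ≈ 20.63.

20.63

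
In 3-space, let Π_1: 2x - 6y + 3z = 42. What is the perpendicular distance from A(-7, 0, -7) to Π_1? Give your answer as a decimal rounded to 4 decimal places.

n·A − d = (2)·(-7) + (-6)·(0) + (3)·(-7) − 42 = -77; |n| = √49.
Distance = |-77| / √49 = 77/√49 ≈ 11.0000.

11.0000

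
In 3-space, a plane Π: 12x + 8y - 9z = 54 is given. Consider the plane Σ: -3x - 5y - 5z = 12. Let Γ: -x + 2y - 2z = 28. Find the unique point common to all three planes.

Solving the 3×3 linear system 12x + 8y - 9z = 54, -3x - 5y - 5z = 12, -x + 2y - 2z = 28 (e.g. by elimination or Cramer's rule, determinant = 331) gives (-4, 6, -6).

(-4, 6, -6)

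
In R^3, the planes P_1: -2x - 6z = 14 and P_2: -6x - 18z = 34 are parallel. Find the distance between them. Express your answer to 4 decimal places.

0.4216

Rescale P_2 by 1/3: -2x - 6z = 34/3. Then distance = |14 − (34/3)| / √40 ≈ 0.4216.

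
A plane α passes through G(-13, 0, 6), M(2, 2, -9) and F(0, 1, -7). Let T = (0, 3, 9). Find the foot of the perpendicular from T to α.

(-8, 3, 1)

GM = (15, 2, -15), GF = (13, 1, -13); a normal to α is GM × GF = (-11, 0, -11).
Using G: α has equation -11x - 11z = 77.
Foot = T − λn with λ = (n·T − d)/|n|² = (-99 − 77)/242 = -8/11.
Foot = (0, 3, 9) − (-8/11)·(-11, 0, -11) = (-8, 3, 1).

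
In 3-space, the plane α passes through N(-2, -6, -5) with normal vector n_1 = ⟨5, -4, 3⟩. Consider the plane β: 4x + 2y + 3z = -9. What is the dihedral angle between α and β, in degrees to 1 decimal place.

α: n_1·r = n_1·N gives 5x - 4y + 3z = -1.
cos θ = |n₁·n₂| / (|n₁||n₂|) = |21| / (√50 · √29).
θ = arccos(0.55149) ≈ 56.5°.

56.5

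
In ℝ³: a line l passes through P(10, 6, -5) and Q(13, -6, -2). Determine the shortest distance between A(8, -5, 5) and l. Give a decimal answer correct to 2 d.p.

A direction vector for l is Q − P = (3, -12, 3).
Taking (10, 6, -5) on l with direction v = (3, -12, 3): w = A − (10, 6, -5) = (-2, -11, 10), and w × v = (87, 36, 57).
Distance = |w × v| / |v| = √12114 / √162 ≈ 8.65.

8.65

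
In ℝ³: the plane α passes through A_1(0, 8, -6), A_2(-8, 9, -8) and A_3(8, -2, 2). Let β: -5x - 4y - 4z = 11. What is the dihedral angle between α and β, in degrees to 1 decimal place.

A_1A_2 = (-8, 1, -2), A_1A_3 = (8, -10, 8); a normal to α is A_1A_2 × A_1A_3 = (-12, 48, 72).
Using A_1: α has equation -12x + 48y + 72z = -48.
cos θ = |n₁·n₂| / (|n₁||n₂|) = |-420| / (√7632 · √57).
θ = arccos(0.63678) ≈ 50.4°.

50.4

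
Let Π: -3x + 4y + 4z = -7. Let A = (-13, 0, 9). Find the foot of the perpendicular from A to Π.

(-7, -8, 1)

Foot = A − λn with λ = (n·A − d)/|n|² = (75 − (-7))/41 = 2.
Foot = (-13, 0, 9) − 2·(-3, 4, 4) = (-7, -8, 1).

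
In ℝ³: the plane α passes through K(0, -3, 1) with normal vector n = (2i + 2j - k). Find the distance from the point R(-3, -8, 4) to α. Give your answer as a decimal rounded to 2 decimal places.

6.33

α: n·r = n·K gives 2x + 2y - z = -7.
n·R − d = (2)·(-3) + (2)·(-8) + (-1)·(4) − (-7) = -19; |n| = √9.
Distance = |-19| / √9 = 19/√9 ≈ 6.33.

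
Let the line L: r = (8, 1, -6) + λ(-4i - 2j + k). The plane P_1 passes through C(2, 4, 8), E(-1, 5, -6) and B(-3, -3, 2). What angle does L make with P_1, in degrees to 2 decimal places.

38.25

CE = (-3, 1, -14), CB = (-5, -7, -6); a normal to P_1 is CE × CB = (-104, 52, 26).
Using C: P_1 has equation -104x + 52y + 26z = 208.
sin θ = |n·v| / (|n||v|) = |338| / (√14196 · √21) = 0.61905.
θ ≈ 38.25°.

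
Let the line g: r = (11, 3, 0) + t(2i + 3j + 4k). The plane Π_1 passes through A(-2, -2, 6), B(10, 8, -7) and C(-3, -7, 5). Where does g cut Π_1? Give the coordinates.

AB = (12, 10, -13), AC = (-1, -5, -1); a normal to Π_1 is AB × AC = (-75, 25, -50).
Using A: Π_1 has equation -75x + 25y - 50z = -200.
Substitute r = (11, 3, 0) + t(2, 3, 4) into the plane: -750 + (-275)t = -200, so t = -2.
Intersection: (11, 3, 0) + (-2)·(2, 3, 4) = (7, -3, -8).

(7, -3, -8)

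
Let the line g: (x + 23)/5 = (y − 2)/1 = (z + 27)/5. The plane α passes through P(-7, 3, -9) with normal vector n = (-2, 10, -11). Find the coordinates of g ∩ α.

(-3, 6, -7)

g has direction (5, 1, 5) through (-23, 2, -27).
α: n·r = n·P gives -2x + 10y - 11z = 143.
Substitute r = (-23, 2, -27) + t(5, 1, 5) into the plane: 363 + (-55)t = 143, so t = 4.
Intersection: (-23, 2, -27) + 4·(5, 1, 5) = (-3, 6, -7).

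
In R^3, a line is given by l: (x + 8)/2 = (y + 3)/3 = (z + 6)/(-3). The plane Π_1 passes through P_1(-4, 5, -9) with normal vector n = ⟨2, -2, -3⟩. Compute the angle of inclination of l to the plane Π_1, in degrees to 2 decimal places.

21.22

l has direction (2, 3, -3) through (-8, -3, -6).
Π_1: n·r = n·P_1 gives 2x - 2y - 3z = 9.
sin θ = |n·v| / (|n||v|) = |7| / (√17 · √22) = 0.36196.
θ ≈ 21.22°.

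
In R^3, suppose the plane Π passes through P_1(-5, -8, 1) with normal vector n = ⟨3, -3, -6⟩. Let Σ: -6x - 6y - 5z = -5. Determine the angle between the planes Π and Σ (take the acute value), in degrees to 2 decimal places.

Π: n·r = n·P_1 gives 3x - 3y - 6z = 3.
cos θ = |n₁·n₂| / (|n₁||n₂|) = |30| / (√54 · √97).
θ = arccos(0.41451) ≈ 65.51°.

65.51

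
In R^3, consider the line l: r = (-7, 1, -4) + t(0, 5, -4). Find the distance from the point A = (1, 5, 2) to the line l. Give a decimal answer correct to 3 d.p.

10.752

Taking (-7, 1, -4) on l with direction v = (0, 5, -4): w = A − (-7, 1, -4) = (8, 4, 6), and w × v = (-46, 32, 40).
Distance = |w × v| / |v| = √4740 / √41 ≈ 10.752.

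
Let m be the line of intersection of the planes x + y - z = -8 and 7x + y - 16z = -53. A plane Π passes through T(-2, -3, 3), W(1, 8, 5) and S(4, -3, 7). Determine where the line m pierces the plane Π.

(-5, -2, 1)

Direction of m: (1, 1, -1) × (7, 1, -16) = (-15, 9, -6).
A point on m: solving the two plane equations with x = 15 gives (15, -14, 9).
TW = (3, 11, 2), TS = (6, 0, 4); a normal to Π is TW × TS = (44, 0, -66).
Using T: Π has equation 44x - 66z = -286.
Substitute r = (15, -14, 9) + t(-15, 9, -6) into the plane: 66 + (-264)t = -286, so t = 4/3.
Intersection: (15, -14, 9) + (4/3)·(-15, 9, -6) = (-5, -2, 1).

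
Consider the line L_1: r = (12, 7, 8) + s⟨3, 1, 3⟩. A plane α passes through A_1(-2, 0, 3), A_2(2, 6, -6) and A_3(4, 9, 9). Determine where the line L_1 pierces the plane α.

A_1A_2 = (4, 6, -9), A_1A_3 = (6, 9, 6); a normal to α is A_1A_2 × A_1A_3 = (117, -78, 0).
Using A_1: α has equation 117x - 78y = -234.
Substitute r = (12, 7, 8) + t(3, 1, 3) into the plane: 858 + 273t = -234, so t = -4.
Intersection: (12, 7, 8) + (-4)·(3, 1, 3) = (0, 3, -4).

(0, 3, -4)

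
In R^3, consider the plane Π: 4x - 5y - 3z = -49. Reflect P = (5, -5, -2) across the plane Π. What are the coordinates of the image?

λ = (n·P − d)/|n|² = (51 − (-49))/50 = 2.
Reflection = P − 2λn = (5, -5, -2) − 4·(4, -5, -3) = (-11, 15, 10).

(-11, 15, 10)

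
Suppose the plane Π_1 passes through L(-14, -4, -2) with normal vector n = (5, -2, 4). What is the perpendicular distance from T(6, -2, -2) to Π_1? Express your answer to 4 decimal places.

Π_1: n·r = n·L gives 5x - 2y + 4z = -70.
n·T − d = (5)·(6) + (-2)·(-2) + (4)·(-2) − (-70) = 96; |n| = √45.
Distance = |96| / √45 = 96/√45 ≈ 14.3108.

14.3108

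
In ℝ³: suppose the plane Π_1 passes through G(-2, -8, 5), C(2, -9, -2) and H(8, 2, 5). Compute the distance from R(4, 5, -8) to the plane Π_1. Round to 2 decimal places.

10.28

GC = (4, -1, -7), GH = (10, 10, 0); a normal to Π_1 is GC × GH = (70, -70, 50).
Using G: Π_1 has equation 70x - 70y + 50z = 670.
n·R − d = (70)·(4) + (-70)·(5) + (50)·(-8) − 670 = -1140; |n| = √12300.
Distance = |-1140| / √12300 = 1140/√12300 ≈ 10.28.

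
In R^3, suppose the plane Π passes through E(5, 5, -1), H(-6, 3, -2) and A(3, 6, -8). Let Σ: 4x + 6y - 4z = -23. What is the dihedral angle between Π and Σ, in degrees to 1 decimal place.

EH = (-11, -2, -1), EA = (-2, 1, -7); a normal to Π is EH × EA = (15, -75, -15).
Using E: Π has equation 15x - 75y - 15z = -285.
cos θ = |n₁·n₂| / (|n₁||n₂|) = |-330| / (√6075 · √68).
θ = arccos(0.51344) ≈ 59.1°.

59.1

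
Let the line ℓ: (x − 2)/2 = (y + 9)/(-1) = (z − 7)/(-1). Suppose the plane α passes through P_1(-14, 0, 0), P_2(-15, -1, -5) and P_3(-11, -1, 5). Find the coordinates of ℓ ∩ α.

ℓ has direction (2, -1, -1) through (2, -9, 7).
P_1P_2 = (-1, -1, -5), P_1P_3 = (3, -1, 5); a normal to α is P_1P_2 × P_1P_3 = (-10, -10, 4).
Using P_1: α has equation -10x - 10y + 4z = 140.
Substitute r = (2, -9, 7) + t(2, -1, -1) into the plane: 98 + (-14)t = 140, so t = -3.
Intersection: (2, -9, 7) + (-3)·(2, -1, -1) = (-4, -6, 10).

(-4, -6, 10)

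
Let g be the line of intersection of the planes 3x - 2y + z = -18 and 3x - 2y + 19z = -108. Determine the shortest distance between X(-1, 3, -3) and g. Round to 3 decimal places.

Direction of g: (3, -2, 1) × (3, -2, 19) = (-36, -54, 0).
A point on g: solving the two plane equations with x = -5 gives (-5, -1, -5).
Taking (-5, -1, -5) on g with direction v = (-36, -54, 0): w = X − (-5, -1, -5) = (4, 4, 2), and w × v = (108, -72, -72).
Distance = |w × v| / |v| = √22032 / √4212 ≈ 2.287.

2.287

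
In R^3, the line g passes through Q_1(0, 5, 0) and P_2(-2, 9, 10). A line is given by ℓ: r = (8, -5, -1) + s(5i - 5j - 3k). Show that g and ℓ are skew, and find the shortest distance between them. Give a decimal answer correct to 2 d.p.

2.14

A direction vector for g is P_2 − Q_1 = (-2, 4, 10).
Common perpendicular direction n = (-2, 4, 10) × (5, -5, -3) = (38, 44, -10).
With w = (8, -5, -1) − (0, 5, 0) = (8, -10, -1), w · n = -126.
Since n ≠ 0 the lines are not parallel, and w · n = -126 ≠ 0 so they do not intersect; hence they are skew.
Distance = |w · n| / |n| = |-126| / √3480 ≈ 2.14.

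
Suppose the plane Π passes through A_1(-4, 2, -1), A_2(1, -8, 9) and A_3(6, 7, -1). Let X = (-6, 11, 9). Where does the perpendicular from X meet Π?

(-2, 3, -1)

A_1A_2 = (5, -10, 10), A_1A_3 = (10, 5, 0); a normal to Π is A_1A_2 × A_1A_3 = (-50, 100, 125).
Using A_1: Π has equation -50x + 100y + 125z = 275.
Foot = X − λn with λ = (n·X − d)/|n|² = (2525 − 275)/28125 = 2/25.
Foot = (-6, 11, 9) − (2/25)·(-50, 100, 125) = (-2, 3, -1).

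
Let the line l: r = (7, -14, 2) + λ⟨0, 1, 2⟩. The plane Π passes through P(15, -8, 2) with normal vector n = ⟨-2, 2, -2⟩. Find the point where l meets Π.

(7, -12, 6)

Π: n·r = n·P gives -2x + 2y - 2z = -50.
Substitute r = (7, -14, 2) + t(0, 1, 2) into the plane: -46 + (-2)t = -50, so t = 2.
Intersection: (7, -14, 2) + 2·(0, 1, 2) = (7, -12, 6).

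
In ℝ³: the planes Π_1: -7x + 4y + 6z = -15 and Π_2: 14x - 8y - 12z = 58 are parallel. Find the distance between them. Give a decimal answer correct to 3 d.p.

1.393

Rescale Π_2 by 1/(-2): -7x + 4y + 6z = -29. Then distance = |-15 − (-29)| / √101 ≈ 1.393.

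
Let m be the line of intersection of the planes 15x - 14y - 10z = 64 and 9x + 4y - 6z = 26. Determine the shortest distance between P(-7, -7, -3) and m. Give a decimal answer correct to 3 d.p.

Direction of m: (15, -14, -10) × (9, 4, -6) = (124, 0, 186).
A point on m: solving the two plane equations with x = -2 gives (-2, -1, -8).
Taking (-2, -1, -8) on m with direction v = (124, 0, 186): w = P − (-2, -1, -8) = (-5, -6, 5), and w × v = (-1116, 1550, 744).
Distance = |w × v| / |v| = √4201492 / √49972 ≈ 9.169.

9.169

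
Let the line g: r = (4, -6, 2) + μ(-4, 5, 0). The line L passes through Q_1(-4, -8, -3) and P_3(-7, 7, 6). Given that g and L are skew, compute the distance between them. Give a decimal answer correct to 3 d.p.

2.831

A direction vector for L is P_3 − Q_1 = (-3, 15, 9).
Common perpendicular direction n = (-4, 5, 0) × (-3, 15, 9) = (45, 36, -45).
With w = (-4, -8, -3) − (4, -6, 2) = (-8, -2, -5), w · n = -207.
Distance = |w · n| / |n| = |-207| / √5346 ≈ 2.831.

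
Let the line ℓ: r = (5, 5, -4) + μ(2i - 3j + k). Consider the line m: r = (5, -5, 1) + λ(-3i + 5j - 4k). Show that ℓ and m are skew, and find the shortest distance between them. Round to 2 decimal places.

Common perpendicular direction n = (2, -3, 1) × (-3, 5, -4) = (7, 5, 1).
With w = (5, -5, 1) − (5, 5, -4) = (0, -10, 5), w · n = -45.
Since n ≠ 0 the lines are not parallel, and w · n = -45 ≠ 0 so they do not intersect; hence they are skew.
Distance = |w · n| / |n| = |-45| / √75 ≈ 5.20.

5.20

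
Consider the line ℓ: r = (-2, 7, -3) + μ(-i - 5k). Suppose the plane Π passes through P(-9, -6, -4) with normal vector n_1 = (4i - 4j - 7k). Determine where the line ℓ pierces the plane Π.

Π: n_1·r = n_1·P gives 4x - 4y - 7z = 16.
Substitute r = (-2, 7, -3) + t(-1, 0, -5) into the plane: -15 + 31t = 16, so t = 1.
Intersection: (-2, 7, -3) + 1·(-1, 0, -5) = (-3, 7, -8).

(-3, 7, -8)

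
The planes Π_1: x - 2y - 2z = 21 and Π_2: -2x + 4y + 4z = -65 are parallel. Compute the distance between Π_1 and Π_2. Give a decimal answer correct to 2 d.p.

3.83

Rescale Π_2 by 1/(-2): x - 2y - 2z = 65/2. Then distance = |21 − (65/2)| / √9 ≈ 3.83.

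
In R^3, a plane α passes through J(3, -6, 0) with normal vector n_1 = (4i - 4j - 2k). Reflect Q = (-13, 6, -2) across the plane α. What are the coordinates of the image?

(11, -18, -14)

α: n_1·r = n_1·J gives 4x - 4y - 2z = 36.
λ = (n·Q − d)/|n|² = (-72 − 36)/36 = -3.
Reflection = Q − 2λn = (-13, 6, -2) − (-6)·(4, -4, -2) = (11, -18, -14).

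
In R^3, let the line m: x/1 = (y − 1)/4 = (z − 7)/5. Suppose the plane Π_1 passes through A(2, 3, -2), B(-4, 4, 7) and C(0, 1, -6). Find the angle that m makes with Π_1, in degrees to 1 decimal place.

16.2

m has direction (1, 4, 5) through (0, 1, 7).
AB = (-6, 1, 9), AC = (-2, -2, -4); a normal to Π_1 is AB × AC = (14, -42, 14).
Using A: Π_1 has equation 14x - 42y + 14z = -126.
sin θ = |n·v| / (|n||v|) = |-84| / (√2156 · √42) = 0.27915.
θ ≈ 16.2°.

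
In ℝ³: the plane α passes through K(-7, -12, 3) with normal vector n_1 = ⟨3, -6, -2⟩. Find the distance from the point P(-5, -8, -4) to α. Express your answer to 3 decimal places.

α: n_1·r = n_1·K gives 3x - 6y - 2z = 45.
n·P − d = (3)·(-5) + (-6)·(-8) + (-2)·(-4) − 45 = -4; |n| = √49.
Distance = |-4| / √49 = 4/√49 ≈ 0.571.

0.571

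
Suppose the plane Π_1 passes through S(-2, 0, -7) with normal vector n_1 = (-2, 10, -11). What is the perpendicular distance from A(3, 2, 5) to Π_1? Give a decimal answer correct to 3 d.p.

Π_1: n_1·r = n_1·S gives -2x + 10y - 11z = 81.
n·A − d = (-2)·(3) + (10)·(2) + (-11)·(5) − 81 = -122; |n| = √225.
Distance = |-122| / √225 = 122/√225 ≈ 8.133.

8.133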